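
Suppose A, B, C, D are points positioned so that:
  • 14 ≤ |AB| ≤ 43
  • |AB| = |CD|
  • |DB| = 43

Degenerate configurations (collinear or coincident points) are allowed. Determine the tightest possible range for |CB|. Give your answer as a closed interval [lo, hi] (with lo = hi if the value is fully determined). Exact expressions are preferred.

|AB| ∈ [14, 43]
|BD| ∈ {43}
|CD| ∈ [14, 43]
|AD| ∈ [0, 86]
|BC| ∈ [0, 86]
|AC| ∈ [0, 129]

|CB| ∈ [0, 86]  (≈ [0.0000, 86.0000])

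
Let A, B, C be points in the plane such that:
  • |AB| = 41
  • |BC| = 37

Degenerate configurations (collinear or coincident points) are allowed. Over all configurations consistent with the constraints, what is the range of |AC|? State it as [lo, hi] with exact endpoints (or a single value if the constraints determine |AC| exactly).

|AC| ∈ [4, 78]  (≈ [4.0000, 78.0000])

|AB| ∈ {41}
|BC| ∈ {37}
|AC| ∈ [4, 78]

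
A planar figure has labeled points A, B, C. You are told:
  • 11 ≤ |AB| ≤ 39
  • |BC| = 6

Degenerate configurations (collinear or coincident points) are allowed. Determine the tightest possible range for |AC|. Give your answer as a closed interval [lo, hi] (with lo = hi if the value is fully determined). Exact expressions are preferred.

|AC| ∈ [5, 45]  (≈ [5.0000, 45.0000])

|AB| ∈ [11, 39]
|BC| ∈ {6}
|AC| ∈ [5, 45]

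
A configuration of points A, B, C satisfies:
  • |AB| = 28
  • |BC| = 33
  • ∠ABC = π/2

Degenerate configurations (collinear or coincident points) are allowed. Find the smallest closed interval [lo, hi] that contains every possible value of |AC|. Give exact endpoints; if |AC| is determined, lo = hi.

|AC| = √(1873)  (≈ 43.2782)

|AB| ∈ {28}
|BC| ∈ {33}
|AC| ∈ {√(1873)}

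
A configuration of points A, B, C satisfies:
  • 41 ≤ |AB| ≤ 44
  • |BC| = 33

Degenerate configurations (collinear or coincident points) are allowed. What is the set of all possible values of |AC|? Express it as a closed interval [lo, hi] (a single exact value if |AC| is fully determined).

|AB| ∈ [41, 44]
|BC| ∈ {33}
|AC| ∈ [8, 77]

|AC| ∈ [8, 77]  (≈ [8.0000, 77.0000])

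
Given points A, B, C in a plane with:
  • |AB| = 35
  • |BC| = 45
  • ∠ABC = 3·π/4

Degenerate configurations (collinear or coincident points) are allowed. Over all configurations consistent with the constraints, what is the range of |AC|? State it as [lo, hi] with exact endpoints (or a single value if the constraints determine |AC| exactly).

|AC| = 5·√(63·√(2) + 130)  (≈ 74.0094)

|AB| ∈ {35}
|BC| ∈ {45}
|AC| ∈ {5·√(63·√(2) + 130)}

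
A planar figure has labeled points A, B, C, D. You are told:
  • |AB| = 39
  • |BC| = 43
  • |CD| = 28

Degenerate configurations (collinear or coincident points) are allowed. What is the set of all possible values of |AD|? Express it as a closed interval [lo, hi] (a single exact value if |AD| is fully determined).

|AB| ∈ {39}
|BC| ∈ {43}
|CD| ∈ {28}
|AC| ∈ [4, 82]
|BD| ∈ [15, 71]
|AD| ∈ [0, 110]

|AD| ∈ [0, 110]  (≈ [0.0000, 110.0000])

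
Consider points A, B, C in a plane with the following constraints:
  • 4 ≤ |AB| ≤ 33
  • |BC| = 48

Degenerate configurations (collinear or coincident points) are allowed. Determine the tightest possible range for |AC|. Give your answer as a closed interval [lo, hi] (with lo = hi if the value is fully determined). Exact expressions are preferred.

|AB| ∈ [4, 33]
|BC| ∈ {48}
|AC| ∈ [15, 81]

|AC| ∈ [15, 81]  (≈ [15.0000, 81.0000])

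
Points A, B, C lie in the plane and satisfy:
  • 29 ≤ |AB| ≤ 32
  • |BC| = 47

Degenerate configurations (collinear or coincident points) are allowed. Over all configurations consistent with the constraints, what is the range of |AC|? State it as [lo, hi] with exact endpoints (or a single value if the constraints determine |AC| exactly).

|AC| ∈ [15, 79]  (≈ [15.0000, 79.0000])

|AB| ∈ [29, 32]
|BC| ∈ {47}
|AC| ∈ [15, 79]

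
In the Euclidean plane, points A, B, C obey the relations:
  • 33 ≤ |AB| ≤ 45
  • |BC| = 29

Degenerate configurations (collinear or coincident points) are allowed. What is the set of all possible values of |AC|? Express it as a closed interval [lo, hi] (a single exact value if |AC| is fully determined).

|AB| ∈ [33, 45]
|BC| ∈ {29}
|AC| ∈ [4, 74]

|AC| ∈ [4, 74]  (≈ [4.0000, 74.0000])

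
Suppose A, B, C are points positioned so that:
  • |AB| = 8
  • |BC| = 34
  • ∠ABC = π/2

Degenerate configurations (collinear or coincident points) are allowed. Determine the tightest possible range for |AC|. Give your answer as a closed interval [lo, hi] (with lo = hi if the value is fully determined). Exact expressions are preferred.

|AB| ∈ {8}
|BC| ∈ {34}
|AC| ∈ {2·√(305)}

|AC| = 2·√(305)  (≈ 34.9285)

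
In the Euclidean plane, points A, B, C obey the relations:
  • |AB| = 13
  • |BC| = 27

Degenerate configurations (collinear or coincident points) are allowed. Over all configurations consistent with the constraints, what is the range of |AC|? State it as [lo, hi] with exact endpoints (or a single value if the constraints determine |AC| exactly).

|AC| ∈ [14, 40]  (≈ [14.0000, 40.0000])

|AB| ∈ {13}
|BC| ∈ {27}
|AC| ∈ [14, 40]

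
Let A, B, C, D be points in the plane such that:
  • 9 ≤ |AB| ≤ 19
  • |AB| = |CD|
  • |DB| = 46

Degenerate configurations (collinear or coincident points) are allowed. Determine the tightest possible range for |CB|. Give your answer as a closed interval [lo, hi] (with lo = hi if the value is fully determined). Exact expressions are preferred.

|AB| ∈ [9, 19]
|BD| ∈ {46}
|CD| ∈ [9, 19]
|AD| ∈ [27, 65]
|BC| ∈ [27, 65]
|AC| ∈ [8, 84]

|CB| ∈ [27, 65]  (≈ [27.0000, 65.0000])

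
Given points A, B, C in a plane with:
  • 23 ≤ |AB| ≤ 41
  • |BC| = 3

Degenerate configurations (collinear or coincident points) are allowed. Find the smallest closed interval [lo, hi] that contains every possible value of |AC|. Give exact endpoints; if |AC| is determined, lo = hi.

|AC| ∈ [20, 44]  (≈ [20.0000, 44.0000])

|AB| ∈ [23, 41]
|BC| ∈ {3}
|AC| ∈ [20, 44]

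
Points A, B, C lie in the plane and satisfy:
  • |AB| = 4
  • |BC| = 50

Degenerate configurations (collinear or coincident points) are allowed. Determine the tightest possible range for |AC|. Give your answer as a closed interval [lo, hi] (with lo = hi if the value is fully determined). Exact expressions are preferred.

|AC| ∈ [46, 54]  (≈ [46.0000, 54.0000])

|AB| ∈ {4}
|BC| ∈ {50}
|AC| ∈ [46, 54]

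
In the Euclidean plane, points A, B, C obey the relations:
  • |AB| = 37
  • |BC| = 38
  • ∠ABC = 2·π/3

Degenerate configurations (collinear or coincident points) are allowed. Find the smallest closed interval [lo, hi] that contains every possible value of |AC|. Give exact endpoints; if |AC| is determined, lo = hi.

|AB| ∈ {37}
|BC| ∈ {38}
|AC| ∈ {√(4219)}

|AC| = √(4219)  (≈ 64.9538)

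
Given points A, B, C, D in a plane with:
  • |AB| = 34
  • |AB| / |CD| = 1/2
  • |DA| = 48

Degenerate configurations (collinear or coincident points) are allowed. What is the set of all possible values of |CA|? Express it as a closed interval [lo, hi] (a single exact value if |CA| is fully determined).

|CA| ∈ [20, 116]  (≈ [20.0000, 116.0000])

|AB| ∈ {34}
|AD| ∈ {48}
|CD| ∈ {68}
|BD| ∈ [14, 82]
|AC| ∈ [20, 116]
|BC| ∈ [0, 150]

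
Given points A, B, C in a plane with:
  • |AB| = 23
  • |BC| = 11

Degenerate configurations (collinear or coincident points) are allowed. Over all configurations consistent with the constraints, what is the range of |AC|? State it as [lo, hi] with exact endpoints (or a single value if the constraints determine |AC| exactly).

|AB| ∈ {23}
|BC| ∈ {11}
|AC| ∈ [12, 34]

|AC| ∈ [12, 34]  (≈ [12.0000, 34.0000])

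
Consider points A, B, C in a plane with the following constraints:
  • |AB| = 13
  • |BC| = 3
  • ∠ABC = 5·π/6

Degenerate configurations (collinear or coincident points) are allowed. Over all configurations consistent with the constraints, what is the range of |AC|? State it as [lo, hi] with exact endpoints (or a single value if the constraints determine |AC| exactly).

|AB| ∈ {13}
|BC| ∈ {3}
|AC| ∈ {√(39·√(3) + 178)}

|AC| = √(39·√(3) + 178)  (≈ 15.6700)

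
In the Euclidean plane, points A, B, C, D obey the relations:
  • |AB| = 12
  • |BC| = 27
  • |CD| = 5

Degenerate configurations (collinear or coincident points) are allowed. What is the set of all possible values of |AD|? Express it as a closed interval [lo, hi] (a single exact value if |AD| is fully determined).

|AB| ∈ {12}
|BC| ∈ {27}
|CD| ∈ {5}
|AC| ∈ [15, 39]
|BD| ∈ [22, 32]
|AD| ∈ [10, 44]

|AD| ∈ [10, 44]  (≈ [10.0000, 44.0000])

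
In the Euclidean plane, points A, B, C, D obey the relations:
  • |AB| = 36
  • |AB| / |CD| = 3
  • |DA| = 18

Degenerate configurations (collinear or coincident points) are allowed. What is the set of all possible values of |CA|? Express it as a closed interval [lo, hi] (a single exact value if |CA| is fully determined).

|AB| ∈ {36}
|AD| ∈ {18}
|CD| ∈ {12}
|BD| ∈ [18, 54]
|AC| ∈ [6, 30]
|BC| ∈ [6, 66]

|CA| ∈ [6, 30]  (≈ [6.0000, 30.0000])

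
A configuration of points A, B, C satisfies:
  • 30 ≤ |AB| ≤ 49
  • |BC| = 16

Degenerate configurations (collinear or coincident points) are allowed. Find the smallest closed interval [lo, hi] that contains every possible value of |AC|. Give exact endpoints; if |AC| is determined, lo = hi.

|AC| ∈ [14, 65]  (≈ [14.0000, 65.0000])

|AB| ∈ [30, 49]
|BC| ∈ {16}
|AC| ∈ [14, 65]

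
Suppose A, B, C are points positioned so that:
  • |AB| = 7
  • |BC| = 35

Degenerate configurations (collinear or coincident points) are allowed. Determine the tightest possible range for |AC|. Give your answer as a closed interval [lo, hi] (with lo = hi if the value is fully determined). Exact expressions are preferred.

|AB| ∈ {7}
|BC| ∈ {35}
|AC| ∈ [28, 42]

|AC| ∈ [28, 42]  (≈ [28.0000, 42.0000])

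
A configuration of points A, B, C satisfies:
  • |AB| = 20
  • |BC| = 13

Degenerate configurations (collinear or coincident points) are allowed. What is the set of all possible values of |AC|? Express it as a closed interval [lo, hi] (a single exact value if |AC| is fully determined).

|AB| ∈ {20}
|BC| ∈ {13}
|AC| ∈ [7, 33]

|AC| ∈ [7, 33]  (≈ [7.0000, 33.0000])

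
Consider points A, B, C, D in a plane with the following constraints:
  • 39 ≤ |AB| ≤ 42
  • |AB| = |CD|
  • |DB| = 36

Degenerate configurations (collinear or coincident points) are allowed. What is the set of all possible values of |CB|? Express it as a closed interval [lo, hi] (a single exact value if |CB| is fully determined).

|AB| ∈ [39, 42]
|BD| ∈ {36}
|CD| ∈ [39, 42]
|AD| ∈ [3, 78]
|BC| ∈ [3, 78]
|AC| ∈ [0, 120]

|CB| ∈ [3, 78]  (≈ [3.0000, 78.0000])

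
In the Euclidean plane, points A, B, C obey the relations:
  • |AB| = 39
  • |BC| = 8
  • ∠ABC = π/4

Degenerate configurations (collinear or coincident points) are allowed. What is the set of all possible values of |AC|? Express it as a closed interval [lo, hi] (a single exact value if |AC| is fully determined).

|AB| ∈ {39}
|BC| ∈ {8}
|AC| ∈ {√(1585 - 312·√(2))}

|AC| = √(1585 - 312·√(2))  (≈ 33.8196)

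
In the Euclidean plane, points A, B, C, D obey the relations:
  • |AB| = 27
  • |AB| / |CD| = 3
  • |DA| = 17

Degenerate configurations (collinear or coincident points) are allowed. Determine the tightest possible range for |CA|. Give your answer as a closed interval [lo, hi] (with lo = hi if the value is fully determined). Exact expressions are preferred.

|CA| ∈ [8, 26]  (≈ [8.0000, 26.0000])

|AB| ∈ {27}
|AD| ∈ {17}
|CD| ∈ {9}
|BD| ∈ [10, 44]
|AC| ∈ [8, 26]
|BC| ∈ [1, 53]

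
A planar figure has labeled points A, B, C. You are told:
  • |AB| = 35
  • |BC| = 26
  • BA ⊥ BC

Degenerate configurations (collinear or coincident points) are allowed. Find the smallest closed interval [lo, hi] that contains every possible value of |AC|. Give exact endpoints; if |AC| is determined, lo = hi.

|AB| ∈ {35}
|BC| ∈ {26}
|AC| ∈ {√(1901)}

|AC| = √(1901)  (≈ 43.6005)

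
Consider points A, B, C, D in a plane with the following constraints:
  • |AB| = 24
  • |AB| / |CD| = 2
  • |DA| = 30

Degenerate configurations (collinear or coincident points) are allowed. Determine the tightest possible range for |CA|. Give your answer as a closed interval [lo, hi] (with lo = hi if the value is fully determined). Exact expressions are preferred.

|CA| ∈ [18, 42]  (≈ [18.0000, 42.0000])

|AB| ∈ {24}
|AD| ∈ {30}
|CD| ∈ {12}
|BD| ∈ [6, 54]
|AC| ∈ [18, 42]
|BC| ∈ [0, 66]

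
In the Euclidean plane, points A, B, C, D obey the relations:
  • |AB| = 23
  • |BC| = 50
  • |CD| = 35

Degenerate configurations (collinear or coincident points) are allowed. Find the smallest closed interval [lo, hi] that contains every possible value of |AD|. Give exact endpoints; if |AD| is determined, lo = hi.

|AB| ∈ {23}
|BC| ∈ {50}
|CD| ∈ {35}
|AC| ∈ [27, 73]
|BD| ∈ [15, 85]
|AD| ∈ [0, 108]

|AD| ∈ [0, 108]  (≈ [0.0000, 108.0000])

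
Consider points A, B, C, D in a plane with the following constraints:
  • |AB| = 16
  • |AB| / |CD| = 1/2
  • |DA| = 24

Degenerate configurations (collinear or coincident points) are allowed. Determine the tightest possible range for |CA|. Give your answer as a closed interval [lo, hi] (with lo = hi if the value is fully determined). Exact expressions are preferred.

|CA| ∈ [8, 56]  (≈ [8.0000, 56.0000])

|AB| ∈ {16}
|AD| ∈ {24}
|CD| ∈ {32}
|BD| ∈ [8, 40]
|AC| ∈ [8, 56]
|BC| ∈ [0, 72]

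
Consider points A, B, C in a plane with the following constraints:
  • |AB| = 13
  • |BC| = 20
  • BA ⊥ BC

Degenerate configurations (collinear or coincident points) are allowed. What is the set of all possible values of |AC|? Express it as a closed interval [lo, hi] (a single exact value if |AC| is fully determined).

|AC| = √(569)  (≈ 23.8537)

|AB| ∈ {13}
|BC| ∈ {20}
|AC| ∈ {√(569)}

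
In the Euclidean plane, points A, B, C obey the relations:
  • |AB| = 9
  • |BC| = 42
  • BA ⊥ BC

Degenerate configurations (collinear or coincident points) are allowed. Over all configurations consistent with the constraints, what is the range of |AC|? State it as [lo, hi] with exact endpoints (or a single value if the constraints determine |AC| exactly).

|AC| = 3·√(205)  (≈ 42.9535)

|AB| ∈ {9}
|BC| ∈ {42}
|AC| ∈ {3·√(205)}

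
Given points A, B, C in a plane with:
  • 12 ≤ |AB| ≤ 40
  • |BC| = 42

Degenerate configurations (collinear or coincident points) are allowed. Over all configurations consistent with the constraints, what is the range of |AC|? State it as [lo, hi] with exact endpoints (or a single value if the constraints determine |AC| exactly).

|AB| ∈ [12, 40]
|BC| ∈ {42}
|AC| ∈ [2, 82]

|AC| ∈ [2, 82]  (≈ [2.0000, 82.0000])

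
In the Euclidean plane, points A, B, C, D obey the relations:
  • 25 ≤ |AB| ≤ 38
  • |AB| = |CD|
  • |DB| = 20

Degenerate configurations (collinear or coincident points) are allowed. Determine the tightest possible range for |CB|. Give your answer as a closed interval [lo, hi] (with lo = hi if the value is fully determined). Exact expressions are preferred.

|CB| ∈ [5, 58]  (≈ [5.0000, 58.0000])

|AB| ∈ [25, 38]
|BD| ∈ {20}
|CD| ∈ [25, 38]
|AD| ∈ [5, 58]
|BC| ∈ [5, 58]
|AC| ∈ [0, 96]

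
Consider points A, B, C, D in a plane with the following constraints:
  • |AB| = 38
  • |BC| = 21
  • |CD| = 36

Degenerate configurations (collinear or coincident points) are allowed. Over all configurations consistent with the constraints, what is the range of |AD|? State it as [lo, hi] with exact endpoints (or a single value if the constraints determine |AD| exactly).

|AB| ∈ {38}
|BC| ∈ {21}
|CD| ∈ {36}
|AC| ∈ [17, 59]
|BD| ∈ [15, 57]
|AD| ∈ [0, 95]

|AD| ∈ [0, 95]  (≈ [0.0000, 95.0000])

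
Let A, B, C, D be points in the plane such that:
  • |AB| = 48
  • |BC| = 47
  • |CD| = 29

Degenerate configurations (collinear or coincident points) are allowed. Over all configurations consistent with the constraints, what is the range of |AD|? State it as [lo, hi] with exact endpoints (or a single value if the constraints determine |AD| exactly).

|AD| ∈ [0, 124]  (≈ [0.0000, 124.0000])

|AB| ∈ {48}
|BC| ∈ {47}
|CD| ∈ {29}
|AC| ∈ [1, 95]
|BD| ∈ [18, 76]
|AD| ∈ [0, 124]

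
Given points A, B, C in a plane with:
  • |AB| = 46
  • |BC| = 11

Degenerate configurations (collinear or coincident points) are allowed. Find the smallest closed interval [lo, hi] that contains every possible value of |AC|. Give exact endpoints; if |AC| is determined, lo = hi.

|AB| ∈ {46}
|BC| ∈ {11}
|AC| ∈ [35, 57]

|AC| ∈ [35, 57]  (≈ [35.0000, 57.0000])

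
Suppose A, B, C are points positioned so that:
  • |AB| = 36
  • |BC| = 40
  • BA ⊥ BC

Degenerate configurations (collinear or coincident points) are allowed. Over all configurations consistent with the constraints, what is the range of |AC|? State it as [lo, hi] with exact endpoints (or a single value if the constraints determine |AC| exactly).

|AC| = 4·√(181)  (≈ 53.8145)

|AB| ∈ {36}
|BC| ∈ {40}
|AC| ∈ {4·√(181)}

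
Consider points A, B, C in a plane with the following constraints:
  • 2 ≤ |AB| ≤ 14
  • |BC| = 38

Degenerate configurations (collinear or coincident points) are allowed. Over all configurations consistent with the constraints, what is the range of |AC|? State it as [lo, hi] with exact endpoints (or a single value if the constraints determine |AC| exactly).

|AC| ∈ [24, 52]  (≈ [24.0000, 52.0000])

|AB| ∈ [2, 14]
|BC| ∈ {38}
|AC| ∈ [24, 52]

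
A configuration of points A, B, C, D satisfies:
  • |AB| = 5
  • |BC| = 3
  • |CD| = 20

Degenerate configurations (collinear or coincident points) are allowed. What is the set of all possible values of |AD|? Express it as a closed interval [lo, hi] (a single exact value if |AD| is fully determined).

|AB| ∈ {5}
|BC| ∈ {3}
|CD| ∈ {20}
|AC| ∈ [2, 8]
|BD| ∈ [17, 23]
|AD| ∈ [12, 28]

|AD| ∈ [12, 28]  (≈ [12.0000, 28.0000])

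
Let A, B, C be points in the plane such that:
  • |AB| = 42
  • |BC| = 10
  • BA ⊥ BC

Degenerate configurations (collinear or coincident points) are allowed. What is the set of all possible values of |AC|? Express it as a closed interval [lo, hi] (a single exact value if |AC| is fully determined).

|AC| = 2·√(466)  (≈ 43.1741)

|AB| ∈ {42}
|BC| ∈ {10}
|AC| ∈ {2·√(466)}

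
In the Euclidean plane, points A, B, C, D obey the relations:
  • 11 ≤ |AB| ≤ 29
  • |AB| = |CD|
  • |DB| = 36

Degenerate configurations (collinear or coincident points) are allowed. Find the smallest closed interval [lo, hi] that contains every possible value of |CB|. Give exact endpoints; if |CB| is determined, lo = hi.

|CB| ∈ [7, 65]  (≈ [7.0000, 65.0000])

|AB| ∈ [11, 29]
|BD| ∈ {36}
|CD| ∈ [11, 29]
|AD| ∈ [7, 65]
|BC| ∈ [7, 65]
|AC| ∈ [0, 94]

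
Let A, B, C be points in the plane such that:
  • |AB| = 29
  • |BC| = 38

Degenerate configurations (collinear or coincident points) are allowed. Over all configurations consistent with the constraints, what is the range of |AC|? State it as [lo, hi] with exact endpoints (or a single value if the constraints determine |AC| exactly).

|AB| ∈ {29}
|BC| ∈ {38}
|AC| ∈ [9, 67]

|AC| ∈ [9, 67]  (≈ [9.0000, 67.0000])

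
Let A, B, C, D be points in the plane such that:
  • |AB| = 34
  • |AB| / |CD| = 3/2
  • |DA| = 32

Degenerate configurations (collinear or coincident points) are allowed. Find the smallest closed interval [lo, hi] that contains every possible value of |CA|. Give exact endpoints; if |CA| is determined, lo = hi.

|CA| ∈ [28/3, 164/3]  (≈ [9.3333, 54.6667])

|AB| ∈ {34}
|AD| ∈ {32}
|CD| ∈ {68/3}
|BD| ∈ [2, 66]
|AC| ∈ [28/3, 164/3]
|BC| ∈ [0, 266/3]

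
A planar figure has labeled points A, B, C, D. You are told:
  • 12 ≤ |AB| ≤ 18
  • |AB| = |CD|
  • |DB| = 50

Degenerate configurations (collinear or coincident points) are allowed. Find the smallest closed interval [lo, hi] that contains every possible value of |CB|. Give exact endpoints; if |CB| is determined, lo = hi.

|AB| ∈ [12, 18]
|BD| ∈ {50}
|CD| ∈ [12, 18]
|AD| ∈ [32, 68]
|BC| ∈ [32, 68]
|AC| ∈ [14, 86]

|CB| ∈ [32, 68]  (≈ [32.0000, 68.0000])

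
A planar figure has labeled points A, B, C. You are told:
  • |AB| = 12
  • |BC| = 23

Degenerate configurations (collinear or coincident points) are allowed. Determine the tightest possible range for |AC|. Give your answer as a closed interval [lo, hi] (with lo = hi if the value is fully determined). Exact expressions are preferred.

|AC| ∈ [11, 35]  (≈ [11.0000, 35.0000])

|AB| ∈ {12}
|BC| ∈ {23}
|AC| ∈ [11, 35]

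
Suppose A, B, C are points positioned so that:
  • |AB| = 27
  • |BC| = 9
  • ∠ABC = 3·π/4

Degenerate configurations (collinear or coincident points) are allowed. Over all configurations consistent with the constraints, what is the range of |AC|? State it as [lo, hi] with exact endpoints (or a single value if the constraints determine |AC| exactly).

|AB| ∈ {27}
|BC| ∈ {9}
|AC| ∈ {9·√(3·√(2) + 10)}

|AC| = 9·√(3·√(2) + 10)  (≈ 33.9655)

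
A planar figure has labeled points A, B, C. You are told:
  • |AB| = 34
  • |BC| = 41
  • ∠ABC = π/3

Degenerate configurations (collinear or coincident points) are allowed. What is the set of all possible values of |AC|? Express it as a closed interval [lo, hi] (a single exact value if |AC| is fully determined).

|AB| ∈ {34}
|BC| ∈ {41}
|AC| ∈ {√(1443)}

|AC| = √(1443)  (≈ 37.9868)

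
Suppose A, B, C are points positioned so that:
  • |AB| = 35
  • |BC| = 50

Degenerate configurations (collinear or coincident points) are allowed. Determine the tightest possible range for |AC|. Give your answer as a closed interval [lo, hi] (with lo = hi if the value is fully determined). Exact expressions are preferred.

|AC| ∈ [15, 85]  (≈ [15.0000, 85.0000])

|AB| ∈ {35}
|BC| ∈ {50}
|AC| ∈ [15, 85]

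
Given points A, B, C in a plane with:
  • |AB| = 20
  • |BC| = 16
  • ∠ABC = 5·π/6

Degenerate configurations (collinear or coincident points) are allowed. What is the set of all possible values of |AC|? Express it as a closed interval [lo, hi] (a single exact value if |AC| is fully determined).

|AB| ∈ {20}
|BC| ∈ {16}
|AC| ∈ {4·√(20·√(3) + 41)}

|AC| = 4·√(20·√(3) + 41)  (≈ 34.7887)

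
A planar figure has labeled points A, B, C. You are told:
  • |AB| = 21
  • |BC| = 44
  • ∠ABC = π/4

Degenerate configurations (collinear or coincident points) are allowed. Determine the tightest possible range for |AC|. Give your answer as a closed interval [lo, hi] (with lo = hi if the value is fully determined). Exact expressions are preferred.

|AB| ∈ {21}
|BC| ∈ {44}
|AC| ∈ {√(2377 - 924·√(2))}

|AC| = √(2377 - 924·√(2))  (≈ 32.7149)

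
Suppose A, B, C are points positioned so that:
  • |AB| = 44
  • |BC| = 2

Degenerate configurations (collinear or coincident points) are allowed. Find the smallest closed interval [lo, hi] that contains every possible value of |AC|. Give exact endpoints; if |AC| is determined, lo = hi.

|AB| ∈ {44}
|BC| ∈ {2}
|AC| ∈ [42, 46]

|AC| ∈ [42, 46]  (≈ [42.0000, 46.0000])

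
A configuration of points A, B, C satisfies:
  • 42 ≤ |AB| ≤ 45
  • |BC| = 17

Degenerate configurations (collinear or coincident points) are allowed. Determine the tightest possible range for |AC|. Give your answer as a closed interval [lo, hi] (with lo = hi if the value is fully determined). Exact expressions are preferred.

|AC| ∈ [25, 62]  (≈ [25.0000, 62.0000])

|AB| ∈ [42, 45]
|BC| ∈ {17}
|AC| ∈ [25, 62]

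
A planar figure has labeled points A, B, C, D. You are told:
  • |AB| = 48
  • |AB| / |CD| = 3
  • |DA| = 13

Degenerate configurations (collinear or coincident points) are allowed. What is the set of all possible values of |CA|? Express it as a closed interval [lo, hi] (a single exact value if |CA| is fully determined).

|CA| ∈ [3, 29]  (≈ [3.0000, 29.0000])

|AB| ∈ {48}
|AD| ∈ {13}
|CD| ∈ {16}
|BD| ∈ [35, 61]
|AC| ∈ [3, 29]
|BC| ∈ [19, 77]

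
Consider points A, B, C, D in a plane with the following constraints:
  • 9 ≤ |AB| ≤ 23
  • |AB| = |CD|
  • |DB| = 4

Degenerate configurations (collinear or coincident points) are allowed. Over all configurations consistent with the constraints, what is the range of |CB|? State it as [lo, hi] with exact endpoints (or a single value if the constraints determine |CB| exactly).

|CB| ∈ [5, 27]  (≈ [5.0000, 27.0000])

|AB| ∈ [9, 23]
|BD| ∈ {4}
|CD| ∈ [9, 23]
|AD| ∈ [5, 27]
|BC| ∈ [5, 27]
|AC| ∈ [0, 50]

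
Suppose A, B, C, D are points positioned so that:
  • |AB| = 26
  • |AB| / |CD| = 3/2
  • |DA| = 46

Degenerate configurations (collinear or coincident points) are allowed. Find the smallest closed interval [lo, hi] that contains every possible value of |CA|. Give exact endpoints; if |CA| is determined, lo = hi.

|CA| ∈ [86/3, 190/3]  (≈ [28.6667, 63.3333])

|AB| ∈ {26}
|AD| ∈ {46}
|CD| ∈ {52/3}
|BD| ∈ [20, 72]
|AC| ∈ [86/3, 190/3]
|BC| ∈ [8/3, 268/3]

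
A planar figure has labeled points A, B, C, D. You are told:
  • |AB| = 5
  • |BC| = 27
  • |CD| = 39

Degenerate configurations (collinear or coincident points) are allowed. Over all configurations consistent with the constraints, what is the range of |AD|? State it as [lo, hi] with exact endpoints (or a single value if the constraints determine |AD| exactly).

|AD| ∈ [7, 71]  (≈ [7.0000, 71.0000])

|AB| ∈ {5}
|BC| ∈ {27}
|CD| ∈ {39}
|AC| ∈ [22, 32]
|BD| ∈ [12, 66]
|AD| ∈ [7, 71]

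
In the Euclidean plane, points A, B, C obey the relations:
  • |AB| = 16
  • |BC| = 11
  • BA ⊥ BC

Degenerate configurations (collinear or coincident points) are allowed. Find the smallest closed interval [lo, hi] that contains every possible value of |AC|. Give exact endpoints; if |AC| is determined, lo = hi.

|AC| = √(377)  (≈ 19.4165)

|AB| ∈ {16}
|BC| ∈ {11}
|AC| ∈ {√(377)}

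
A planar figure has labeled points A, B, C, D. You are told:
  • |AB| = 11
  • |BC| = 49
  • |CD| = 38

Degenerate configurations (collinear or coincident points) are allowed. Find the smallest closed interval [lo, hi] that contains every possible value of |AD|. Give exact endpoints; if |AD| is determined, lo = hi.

|AB| ∈ {11}
|BC| ∈ {49}
|CD| ∈ {38}
|AC| ∈ [38, 60]
|BD| ∈ [11, 87]
|AD| ∈ [0, 98]

|AD| ∈ [0, 98]  (≈ [0.0000, 98.0000])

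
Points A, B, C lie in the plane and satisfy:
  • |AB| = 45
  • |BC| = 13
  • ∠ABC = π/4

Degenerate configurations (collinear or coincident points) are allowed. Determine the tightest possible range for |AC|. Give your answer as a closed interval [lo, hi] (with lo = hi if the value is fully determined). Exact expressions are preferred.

|AB| ∈ {45}
|BC| ∈ {13}
|AC| ∈ {√(2194 - 585·√(2))}

|AC| = √(2194 - 585·√(2))  (≈ 36.9687)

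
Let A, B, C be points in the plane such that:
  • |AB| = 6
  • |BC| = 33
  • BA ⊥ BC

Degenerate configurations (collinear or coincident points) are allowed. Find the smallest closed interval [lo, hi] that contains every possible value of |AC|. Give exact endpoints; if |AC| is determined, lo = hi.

|AC| = 15·√(5)  (≈ 33.5410)

|AB| ∈ {6}
|BC| ∈ {33}
|AC| ∈ {15·√(5)}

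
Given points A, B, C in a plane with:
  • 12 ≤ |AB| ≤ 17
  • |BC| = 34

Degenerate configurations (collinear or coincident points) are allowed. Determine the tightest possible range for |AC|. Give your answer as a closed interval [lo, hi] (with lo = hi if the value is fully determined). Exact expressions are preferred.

|AC| ∈ [17, 51]  (≈ [17.0000, 51.0000])

|AB| ∈ [12, 17]
|BC| ∈ {34}
|AC| ∈ [17, 51]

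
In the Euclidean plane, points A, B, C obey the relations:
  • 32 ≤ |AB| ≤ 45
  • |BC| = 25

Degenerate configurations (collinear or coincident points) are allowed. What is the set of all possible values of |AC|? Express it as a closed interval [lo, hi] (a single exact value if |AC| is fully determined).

|AB| ∈ [32, 45]
|BC| ∈ {25}
|AC| ∈ [7, 70]

|AC| ∈ [7, 70]  (≈ [7.0000, 70.0000])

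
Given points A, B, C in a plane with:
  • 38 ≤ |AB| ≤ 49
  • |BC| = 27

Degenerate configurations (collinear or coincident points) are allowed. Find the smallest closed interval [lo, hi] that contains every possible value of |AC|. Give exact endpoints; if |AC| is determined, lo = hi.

|AB| ∈ [38, 49]
|BC| ∈ {27}
|AC| ∈ [11, 76]

|AC| ∈ [11, 76]  (≈ [11.0000, 76.0000])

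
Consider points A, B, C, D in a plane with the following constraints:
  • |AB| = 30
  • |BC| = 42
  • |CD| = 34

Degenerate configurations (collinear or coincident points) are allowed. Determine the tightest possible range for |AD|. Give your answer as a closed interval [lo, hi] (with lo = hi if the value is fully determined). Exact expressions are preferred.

|AD| ∈ [0, 106]  (≈ [0.0000, 106.0000])

|AB| ∈ {30}
|BC| ∈ {42}
|CD| ∈ {34}
|AC| ∈ [12, 72]
|BD| ∈ [8, 76]
|AD| ∈ [0, 106]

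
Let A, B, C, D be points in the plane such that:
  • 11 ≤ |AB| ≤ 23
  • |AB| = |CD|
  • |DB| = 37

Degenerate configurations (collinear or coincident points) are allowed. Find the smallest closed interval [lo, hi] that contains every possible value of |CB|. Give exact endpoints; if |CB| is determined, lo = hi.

|AB| ∈ [11, 23]
|BD| ∈ {37}
|CD| ∈ [11, 23]
|AD| ∈ [14, 60]
|BC| ∈ [14, 60]
|AC| ∈ [0, 83]

|CB| ∈ [14, 60]  (≈ [14.0000, 60.0000])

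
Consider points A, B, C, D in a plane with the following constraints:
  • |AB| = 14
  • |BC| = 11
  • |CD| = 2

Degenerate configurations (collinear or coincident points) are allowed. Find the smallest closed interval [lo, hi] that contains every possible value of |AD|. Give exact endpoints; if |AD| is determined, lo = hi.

|AD| ∈ [1, 27]  (≈ [1.0000, 27.0000])

|AB| ∈ {14}
|BC| ∈ {11}
|CD| ∈ {2}
|AC| ∈ [3, 25]
|BD| ∈ [9, 13]
|AD| ∈ [1, 27]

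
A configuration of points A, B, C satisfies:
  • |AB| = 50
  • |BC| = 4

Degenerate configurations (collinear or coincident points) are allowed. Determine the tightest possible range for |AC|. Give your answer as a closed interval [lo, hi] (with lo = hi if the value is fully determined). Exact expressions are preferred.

|AC| ∈ [46, 54]  (≈ [46.0000, 54.0000])

|AB| ∈ {50}
|BC| ∈ {4}
|AC| ∈ [46, 54]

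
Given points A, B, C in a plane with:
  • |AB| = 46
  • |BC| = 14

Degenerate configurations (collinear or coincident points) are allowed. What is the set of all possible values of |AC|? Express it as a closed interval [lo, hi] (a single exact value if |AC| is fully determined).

|AB| ∈ {46}
|BC| ∈ {14}
|AC| ∈ [32, 60]

|AC| ∈ [32, 60]  (≈ [32.0000, 60.0000])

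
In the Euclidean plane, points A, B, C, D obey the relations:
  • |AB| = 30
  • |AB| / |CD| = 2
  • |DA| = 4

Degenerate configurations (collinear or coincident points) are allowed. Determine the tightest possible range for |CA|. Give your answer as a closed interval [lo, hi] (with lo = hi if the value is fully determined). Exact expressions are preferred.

|AB| ∈ {30}
|AD| ∈ {4}
|CD| ∈ {15}
|BD| ∈ [26, 34]
|AC| ∈ [11, 19]
|BC| ∈ [11, 49]

|CA| ∈ [11, 19]  (≈ [11.0000, 19.0000])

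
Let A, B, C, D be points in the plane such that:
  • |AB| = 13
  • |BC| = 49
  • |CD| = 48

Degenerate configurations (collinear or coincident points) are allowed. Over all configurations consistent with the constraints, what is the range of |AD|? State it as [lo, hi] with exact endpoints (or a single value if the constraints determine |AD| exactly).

|AD| ∈ [0, 110]  (≈ [0.0000, 110.0000])

|AB| ∈ {13}
|BC| ∈ {49}
|CD| ∈ {48}
|AC| ∈ [36, 62]
|BD| ∈ [1, 97]
|AD| ∈ [0, 110]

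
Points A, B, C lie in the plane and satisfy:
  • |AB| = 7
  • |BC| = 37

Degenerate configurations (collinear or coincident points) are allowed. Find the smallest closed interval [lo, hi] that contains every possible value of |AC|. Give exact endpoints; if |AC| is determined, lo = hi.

|AB| ∈ {7}
|BC| ∈ {37}
|AC| ∈ [30, 44]

|AC| ∈ [30, 44]  (≈ [30.0000, 44.0000])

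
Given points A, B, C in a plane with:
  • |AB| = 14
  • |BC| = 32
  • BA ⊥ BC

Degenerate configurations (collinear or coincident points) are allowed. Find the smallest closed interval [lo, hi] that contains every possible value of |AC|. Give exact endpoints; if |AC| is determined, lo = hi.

|AC| = 2·√(305)  (≈ 34.9285)

|AB| ∈ {14}
|BC| ∈ {32}
|AC| ∈ {2·√(305)}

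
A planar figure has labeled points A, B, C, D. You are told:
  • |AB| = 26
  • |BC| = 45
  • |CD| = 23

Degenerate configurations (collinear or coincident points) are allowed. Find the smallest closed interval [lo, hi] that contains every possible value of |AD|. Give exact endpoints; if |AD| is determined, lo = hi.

|AB| ∈ {26}
|BC| ∈ {45}
|CD| ∈ {23}
|AC| ∈ [19, 71]
|BD| ∈ [22, 68]
|AD| ∈ [0, 94]

|AD| ∈ [0, 94]  (≈ [0.0000, 94.0000])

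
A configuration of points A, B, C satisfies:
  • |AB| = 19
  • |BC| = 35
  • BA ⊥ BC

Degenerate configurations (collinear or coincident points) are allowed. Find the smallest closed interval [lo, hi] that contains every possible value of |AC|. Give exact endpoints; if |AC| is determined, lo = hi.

|AB| ∈ {19}
|BC| ∈ {35}
|AC| ∈ {√(1586)}

|AC| = √(1586)  (≈ 39.8246)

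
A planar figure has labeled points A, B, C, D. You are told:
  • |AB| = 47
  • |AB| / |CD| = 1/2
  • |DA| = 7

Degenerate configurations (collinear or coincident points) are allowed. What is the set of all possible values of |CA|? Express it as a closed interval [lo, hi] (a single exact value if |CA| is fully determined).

|CA| ∈ [87, 101]  (≈ [87.0000, 101.0000])

|AB| ∈ {47}
|AD| ∈ {7}
|CD| ∈ {94}
|BD| ∈ [40, 54]
|AC| ∈ [87, 101]
|BC| ∈ [40, 148]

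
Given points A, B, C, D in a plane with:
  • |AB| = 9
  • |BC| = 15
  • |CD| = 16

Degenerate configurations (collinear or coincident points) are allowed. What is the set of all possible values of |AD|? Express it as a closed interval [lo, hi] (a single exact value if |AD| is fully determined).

|AB| ∈ {9}
|BC| ∈ {15}
|CD| ∈ {16}
|AC| ∈ [6, 24]
|BD| ∈ [1, 31]
|AD| ∈ [0, 40]

|AD| ∈ [0, 40]  (≈ [0.0000, 40.0000])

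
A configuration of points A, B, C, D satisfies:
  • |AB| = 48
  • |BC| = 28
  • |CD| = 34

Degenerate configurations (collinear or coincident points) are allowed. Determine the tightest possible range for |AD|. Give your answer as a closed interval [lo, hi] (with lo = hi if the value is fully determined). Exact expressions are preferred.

|AD| ∈ [0, 110]  (≈ [0.0000, 110.0000])

|AB| ∈ {48}
|BC| ∈ {28}
|CD| ∈ {34}
|AC| ∈ [20, 76]
|BD| ∈ [6, 62]
|AD| ∈ [0, 110]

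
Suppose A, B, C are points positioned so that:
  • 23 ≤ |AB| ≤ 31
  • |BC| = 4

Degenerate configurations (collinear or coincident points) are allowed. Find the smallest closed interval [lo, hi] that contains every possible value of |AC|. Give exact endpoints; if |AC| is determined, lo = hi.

|AB| ∈ [23, 31]
|BC| ∈ {4}
|AC| ∈ [19, 35]

|AC| ∈ [19, 35]  (≈ [19.0000, 35.0000])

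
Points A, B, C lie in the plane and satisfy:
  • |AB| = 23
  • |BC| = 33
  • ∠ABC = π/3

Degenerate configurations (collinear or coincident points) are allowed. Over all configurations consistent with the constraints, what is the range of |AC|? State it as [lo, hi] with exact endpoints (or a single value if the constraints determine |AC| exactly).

|AB| ∈ {23}
|BC| ∈ {33}
|AC| ∈ {√(859)}

|AC| = √(859)  (≈ 29.3087)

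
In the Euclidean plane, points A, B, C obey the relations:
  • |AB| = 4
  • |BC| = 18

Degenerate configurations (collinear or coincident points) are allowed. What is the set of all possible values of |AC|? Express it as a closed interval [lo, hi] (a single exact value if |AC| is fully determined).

|AB| ∈ {4}
|BC| ∈ {18}
|AC| ∈ [14, 22]

|AC| ∈ [14, 22]  (≈ [14.0000, 22.0000])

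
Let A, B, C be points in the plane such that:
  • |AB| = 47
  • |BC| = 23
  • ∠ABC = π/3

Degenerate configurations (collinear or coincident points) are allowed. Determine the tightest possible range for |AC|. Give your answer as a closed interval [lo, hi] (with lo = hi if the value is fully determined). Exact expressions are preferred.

|AB| ∈ {47}
|BC| ∈ {23}
|AC| ∈ {√(1657)}

|AC| = √(1657)  (≈ 40.7063)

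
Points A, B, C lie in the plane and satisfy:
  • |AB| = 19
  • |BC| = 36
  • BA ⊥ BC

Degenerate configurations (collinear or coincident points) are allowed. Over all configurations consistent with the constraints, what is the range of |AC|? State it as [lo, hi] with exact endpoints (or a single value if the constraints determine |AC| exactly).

|AC| = √(1657)  (≈ 40.7063)

|AB| ∈ {19}
|BC| ∈ {36}
|AC| ∈ {√(1657)}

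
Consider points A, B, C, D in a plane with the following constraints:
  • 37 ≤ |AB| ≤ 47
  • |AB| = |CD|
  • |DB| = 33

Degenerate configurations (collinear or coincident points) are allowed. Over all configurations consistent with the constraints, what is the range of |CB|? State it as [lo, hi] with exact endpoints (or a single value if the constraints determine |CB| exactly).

|AB| ∈ [37, 47]
|BD| ∈ {33}
|CD| ∈ [37, 47]
|AD| ∈ [4, 80]
|BC| ∈ [4, 80]
|AC| ∈ [0, 127]

|CB| ∈ [4, 80]  (≈ [4.0000, 80.0000])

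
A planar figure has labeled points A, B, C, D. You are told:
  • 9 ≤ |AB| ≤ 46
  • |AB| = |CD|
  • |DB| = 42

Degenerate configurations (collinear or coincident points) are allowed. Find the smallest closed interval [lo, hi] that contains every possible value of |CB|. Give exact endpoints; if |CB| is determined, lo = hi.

|AB| ∈ [9, 46]
|BD| ∈ {42}
|CD| ∈ [9, 46]
|AD| ∈ [0, 88]
|BC| ∈ [0, 88]
|AC| ∈ [0, 134]

|CB| ∈ [0, 88]  (≈ [0.0000, 88.0000])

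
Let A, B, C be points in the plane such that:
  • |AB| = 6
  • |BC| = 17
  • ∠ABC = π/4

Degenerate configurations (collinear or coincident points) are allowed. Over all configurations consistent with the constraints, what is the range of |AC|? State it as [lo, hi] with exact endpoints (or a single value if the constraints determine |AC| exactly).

|AB| ∈ {6}
|BC| ∈ {17}
|AC| ∈ {√(325 - 102·√(2))}

|AC| = √(325 - 102·√(2))  (≈ 13.4443)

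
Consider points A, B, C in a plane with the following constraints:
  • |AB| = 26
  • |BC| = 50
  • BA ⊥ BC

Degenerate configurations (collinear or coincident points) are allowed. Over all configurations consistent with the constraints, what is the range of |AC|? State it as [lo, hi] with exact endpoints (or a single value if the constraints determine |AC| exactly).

|AC| = 2·√(794)  (≈ 56.3560)

|AB| ∈ {26}
|BC| ∈ {50}
|AC| ∈ {2·√(794)}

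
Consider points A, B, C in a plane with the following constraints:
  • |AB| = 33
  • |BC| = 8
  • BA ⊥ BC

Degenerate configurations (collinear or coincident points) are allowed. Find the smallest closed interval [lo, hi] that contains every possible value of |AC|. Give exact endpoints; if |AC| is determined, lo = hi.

|AB| ∈ {33}
|BC| ∈ {8}
|AC| ∈ {√(1153)}

|AC| = √(1153)  (≈ 33.9559)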